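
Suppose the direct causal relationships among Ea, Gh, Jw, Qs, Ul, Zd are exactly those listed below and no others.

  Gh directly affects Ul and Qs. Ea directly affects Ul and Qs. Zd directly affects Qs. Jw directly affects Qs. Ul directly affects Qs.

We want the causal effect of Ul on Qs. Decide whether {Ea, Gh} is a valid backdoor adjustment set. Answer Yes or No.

Yes

Backdoor paths from Ul to Qs (paths whose first edge points into Ul):
  P1: Ul <- Gh -> Qs
  P2: Ul <- Ea -> Qs
Condition 1 (no descendant of Ul in the set): holds — descendants of Ul are {Qs}; none are in {Ea, Gh}.
Condition 2 (every backdoor path blocked by {Ea, Gh}):
  P1: blocked at fork node Gh ∈ conditioning set.
  P2: blocked at fork node Ea ∈ conditioning set.
{Ea, Gh} satisfies the backdoor criterion.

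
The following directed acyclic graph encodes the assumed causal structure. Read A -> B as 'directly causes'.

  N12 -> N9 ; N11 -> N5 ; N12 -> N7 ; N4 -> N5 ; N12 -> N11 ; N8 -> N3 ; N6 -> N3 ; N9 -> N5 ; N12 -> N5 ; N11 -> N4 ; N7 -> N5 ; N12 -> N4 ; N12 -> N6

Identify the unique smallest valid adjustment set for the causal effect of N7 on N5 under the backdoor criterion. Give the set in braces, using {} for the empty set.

Variables eligible for adjustment (non-descendants of N7, excluding N7 and N5): {N11, N12, N3, N4, N6, N8, N9}.
Backdoor paths from N7 to N5:
  P1: N7 <- N12 -> N9 -> N5
  P2: N7 <- N12 -> N11 -> N4 -> N5
  P3: N7 <- N12 -> N11 -> N5
  P4: N7 <- N12 -> N4 <- N11 -> N5
  P5: N7 <- N12 -> N4 -> N5
  P6: N7 <- N12 -> N5
The empty set is not sufficient: P1 (N7 <- N12 -> N9 -> N5) has no collider blocking it and no conditioned non-collider, so it is open.
Try {N12}:
  P1: blocked at fork node N12 ∈ conditioning set.
  P2: blocked at fork node N12 ∈ conditioning set.
  P3: blocked at fork node N12 ∈ conditioning set.
  P4: blocked at fork node N12 ∈ conditioning set.
  P5: blocked at fork node N12 ∈ conditioning set.
  P6: blocked at fork node N12 ∈ conditioning set.
{N12} contains no descendant of N7 and blocks every backdoor path.
No other singleton works — e.g. {N9} leaves P2 open — so {N12} is the unique smallest valid adjustment set.

{N12}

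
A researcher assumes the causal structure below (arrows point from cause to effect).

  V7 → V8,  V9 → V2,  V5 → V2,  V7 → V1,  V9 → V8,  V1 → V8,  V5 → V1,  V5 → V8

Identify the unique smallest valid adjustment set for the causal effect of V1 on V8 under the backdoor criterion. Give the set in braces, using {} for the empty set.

Variables eligible for adjustment (non-descendants of V1, excluding V1 and V8): {V2, V5, V7, V9}.
Backdoor paths from V1 to V8:
  P1: V1 <- V7 -> V8
  P2: V1 <- V5 -> V8
  P3: V1 <- V5 -> V2 <- V9 -> V8
The empty set is not sufficient: P1 (V1 <- V7 -> V8) has no collider blocking it and no conditioned non-collider, so it is open.
Try {V5, V7}:
  P1: blocked at fork node V7 ∈ conditioning set.
  P2: blocked at fork node V5 ∈ conditioning set.
  P3: blocked at fork node V5 ∈ conditioning set.
{V5, V7} contains no descendant of V1 and blocks every backdoor path.
Every element of {V5, V7} is needed (dropping V5 leaves P2 open; dropping V7 leaves P1 open), so no proper subset is valid.
Among all size-2 subsets of the eligible variables, only {V5, V7} blocks every backdoor path, so it is the unique smallest valid adjustment set.

{V5, V7}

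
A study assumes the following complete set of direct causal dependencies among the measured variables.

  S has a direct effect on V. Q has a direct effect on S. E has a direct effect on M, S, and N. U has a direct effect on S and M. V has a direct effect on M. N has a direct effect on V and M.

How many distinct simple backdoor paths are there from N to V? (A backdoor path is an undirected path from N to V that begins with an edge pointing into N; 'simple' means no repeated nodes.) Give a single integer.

4

A backdoor path from N to V is any simple undirected path whose first edge points into N (i.e. leaves N via a parent).
Parents of N: {E}.
Enumerating:
  P1: N <- E -> S <- U -> M <- V
  P2: N <- E -> S -> V
  P3: N <- E -> M <- U -> S -> V
  P4: N <- E -> M <- V
That exhausts the simple backdoor paths. Count: 4.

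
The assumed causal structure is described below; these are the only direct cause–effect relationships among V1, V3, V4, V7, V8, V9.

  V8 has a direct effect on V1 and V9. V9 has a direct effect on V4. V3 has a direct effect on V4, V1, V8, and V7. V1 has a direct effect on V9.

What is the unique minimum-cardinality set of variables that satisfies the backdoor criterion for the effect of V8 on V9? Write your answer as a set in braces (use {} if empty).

Variables eligible for adjustment (non-descendants of V8, excluding V8 and V9): {V3, V7}.
Backdoor paths from V8 to V9:
  P1: V8 <- V3 -> V1 -> V9
  P2: V8 <- V3 -> V4 <- V9
The empty set is not sufficient: P1 (V8 <- V3 -> V1 -> V9) has no collider blocking it and no conditioned non-collider, so it is open.
Try {V3}:
  P1: blocked at fork node V3 ∈ conditioning set.
  P2: blocked at fork node V3 ∈ conditioning set.
{V3} contains no descendant of V8 and blocks every backdoor path.
No other singleton works — e.g. {V7} leaves P1 open — so {V3} is the unique smallest valid adjustment set.

{V3}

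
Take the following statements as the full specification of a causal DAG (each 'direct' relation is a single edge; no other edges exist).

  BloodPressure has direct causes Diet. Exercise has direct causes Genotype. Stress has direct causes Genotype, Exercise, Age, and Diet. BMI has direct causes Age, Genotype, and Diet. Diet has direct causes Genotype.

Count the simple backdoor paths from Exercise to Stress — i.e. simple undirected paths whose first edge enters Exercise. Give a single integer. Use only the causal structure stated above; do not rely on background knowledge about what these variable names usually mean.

5

A backdoor path from Exercise to Stress is any simple undirected path whose first edge points into Exercise (i.e. leaves Exercise via a parent).
Parents of Exercise: {Genotype}.
Enumerating:
  P1: Exercise <- Genotype -> Diet -> BMI <- Age -> Stress
  P2: Exercise <- Genotype -> Diet -> Stress
  P3: Exercise <- Genotype -> BMI <- Diet -> Stress
  P4: Exercise <- Genotype -> BMI <- Age -> Stress
  P5: Exercise <- Genotype -> Stress
That exhausts the simple backdoor paths. Count: 5.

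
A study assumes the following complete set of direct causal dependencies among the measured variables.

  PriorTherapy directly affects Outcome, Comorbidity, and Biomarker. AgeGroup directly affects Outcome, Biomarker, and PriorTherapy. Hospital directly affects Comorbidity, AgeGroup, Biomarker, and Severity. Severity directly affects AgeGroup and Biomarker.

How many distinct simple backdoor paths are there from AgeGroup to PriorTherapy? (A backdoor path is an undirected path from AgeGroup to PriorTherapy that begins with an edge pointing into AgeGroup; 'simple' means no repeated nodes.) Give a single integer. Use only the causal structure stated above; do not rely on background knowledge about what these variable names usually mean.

7

A backdoor path from AgeGroup to PriorTherapy is any simple undirected path whose first edge points into AgeGroup (i.e. leaves AgeGroup via a parent).
Parents of AgeGroup: {Hospital, Severity}.
Enumerating:
  P1: AgeGroup <- Hospital -> Severity -> Biomarker <- PriorTherapy
  P2: AgeGroup <- Hospital -> Comorbidity <- PriorTherapy
  P3: AgeGroup <- Hospital -> Biomarker <- PriorTherapy
  P4: AgeGroup <- Severity <- Hospital -> Comorbidity <- PriorTherapy
  P5: AgeGroup <- Severity <- Hospital -> Biomarker <- PriorTherapy
  P6: AgeGroup <- Severity -> Biomarker <- Hospital -> Comorbidity <- PriorTherapy
  P7: AgeGroup <- Severity -> Biomarker <- PriorTherapy
That exhausts the simple backdoor paths. Count: 7.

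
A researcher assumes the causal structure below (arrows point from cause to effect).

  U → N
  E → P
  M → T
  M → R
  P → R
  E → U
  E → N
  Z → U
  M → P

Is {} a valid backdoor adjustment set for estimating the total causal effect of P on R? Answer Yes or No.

No

Backdoor paths from P to R (paths whose first edge points into P):
  P1: P <- M -> R
Condition 1 (no descendant of P in the set): holds — descendants of P are {R}; none are in {}.
Condition 2 (every backdoor path blocked by {}):
  P1: open — no interior node is in the conditioning set.
{} does not satisfy the backdoor criterion.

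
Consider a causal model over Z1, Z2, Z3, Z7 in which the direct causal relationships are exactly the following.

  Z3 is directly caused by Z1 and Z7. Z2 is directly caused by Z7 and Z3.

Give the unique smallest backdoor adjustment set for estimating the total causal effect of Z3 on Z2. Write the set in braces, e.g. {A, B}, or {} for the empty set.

{Z7}

Variables eligible for adjustment (non-descendants of Z3, excluding Z3 and Z2): {Z1, Z7}.
Backdoor paths from Z3 to Z2:
  P1: Z3 <- Z7 -> Z2
The empty set is not sufficient: P1 (Z3 <- Z7 -> Z2) has no collider blocking it and no conditioned non-collider, so it is open.
Try {Z7}:
  P1: blocked at fork node Z7 ∈ conditioning set.
{Z7} contains no descendant of Z3 and blocks every backdoor path.
No other singleton works — e.g. {Z1} leaves P1 open — so {Z7} is the unique smallest valid adjustment set.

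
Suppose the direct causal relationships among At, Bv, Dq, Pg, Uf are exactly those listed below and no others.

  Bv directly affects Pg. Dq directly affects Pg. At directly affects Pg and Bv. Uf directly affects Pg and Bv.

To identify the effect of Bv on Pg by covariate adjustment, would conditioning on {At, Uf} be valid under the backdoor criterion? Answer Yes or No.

Yes

Backdoor paths from Bv to Pg (paths whose first edge points into Bv):
  P1: Bv <- At -> Pg
  P2: Bv <- Uf -> Pg
Condition 1 (no descendant of Bv in the set): holds — descendants of Bv are {Pg}; none are in {At, Uf}.
Condition 2 (every backdoor path blocked by {At, Uf}):
  P1: blocked at fork node At ∈ conditioning set.
  P2: blocked at fork node Uf ∈ conditioning set.
{At, Uf} satisfies the backdoor criterion.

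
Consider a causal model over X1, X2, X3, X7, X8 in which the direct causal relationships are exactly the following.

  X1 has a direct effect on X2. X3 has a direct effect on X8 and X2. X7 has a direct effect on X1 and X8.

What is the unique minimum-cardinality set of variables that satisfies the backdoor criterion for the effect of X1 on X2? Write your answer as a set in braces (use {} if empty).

Variables eligible for adjustment (non-descendants of X1, excluding X1 and X2): {X3, X7, X8}.
Backdoor paths from X1 to X2:
  P1: X1 <- X7 -> X8 <- X3 -> X2
Each backdoor path contains an unconditioned collider, so every path is already blocked with the empty conditioning set:
  P1: blocked at collider X8 (neither it nor any descendant is in the conditioning set).
The empty set is therefore the unique smallest valid set.

{}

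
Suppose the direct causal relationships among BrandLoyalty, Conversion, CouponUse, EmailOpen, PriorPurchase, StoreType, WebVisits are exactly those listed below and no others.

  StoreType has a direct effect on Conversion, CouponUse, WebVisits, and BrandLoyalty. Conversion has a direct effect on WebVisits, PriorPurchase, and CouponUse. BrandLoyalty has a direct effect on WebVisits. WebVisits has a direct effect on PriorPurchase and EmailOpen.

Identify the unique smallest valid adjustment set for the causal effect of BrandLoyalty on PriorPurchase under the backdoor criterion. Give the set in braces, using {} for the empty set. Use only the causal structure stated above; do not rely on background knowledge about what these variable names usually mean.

Variables eligible for adjustment (non-descendants of BrandLoyalty, excluding BrandLoyalty and PriorPurchase): {Conversion, CouponUse, StoreType}.
Backdoor paths from BrandLoyalty to PriorPurchase:
  P1: BrandLoyalty <- StoreType -> Conversion -> WebVisits -> PriorPurchase
  P2: BrandLoyalty <- StoreType -> Conversion -> PriorPurchase
  P3: BrandLoyalty <- StoreType -> WebVisits <- Conversion -> PriorPurchase
  P4: BrandLoyalty <- StoreType -> WebVisits -> PriorPurchase
  P5: BrandLoyalty <- StoreType -> CouponUse <- Conversion -> WebVisits -> PriorPurchase
  P6: BrandLoyalty <- StoreType -> CouponUse <- Conversion -> PriorPurchase
The empty set is not sufficient: P1 (BrandLoyalty <- StoreType -> Conversion -> WebVisits -> PriorPurchase) has no collider blocking it and no conditioned non-collider, so it is open.
Try {StoreType}:
  P1: blocked at fork node StoreType ∈ conditioning set.
  P2: blocked at fork node StoreType ∈ conditioning set.
  P3: blocked at fork node StoreType ∈ conditioning set.
  P4: blocked at fork node StoreType ∈ conditioning set.
  P5: blocked at fork node StoreType ∈ conditioning set.
  P6: blocked at fork node StoreType ∈ conditioning set.
{StoreType} contains no descendant of BrandLoyalty and blocks every backdoor path.
No other singleton works — e.g. {Conversion} leaves P4 open — so {StoreType} is the unique smallest valid adjustment set.

{StoreType}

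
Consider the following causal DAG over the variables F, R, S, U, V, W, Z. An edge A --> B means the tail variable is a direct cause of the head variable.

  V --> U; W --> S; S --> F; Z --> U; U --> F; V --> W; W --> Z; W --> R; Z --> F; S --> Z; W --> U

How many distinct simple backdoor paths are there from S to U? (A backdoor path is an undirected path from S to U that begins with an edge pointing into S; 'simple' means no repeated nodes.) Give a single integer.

A backdoor path from S to U is any simple undirected path whose first edge points into S (i.e. leaves S via a parent).
Parents of S: {W}.
Enumerating:
  P1: S <- W <- V -> U
  P2: S <- W -> Z -> U
  P3: S <- W -> Z -> F <- U
  P4: S <- W -> U
That exhausts the simple backdoor paths. Count: 4.

4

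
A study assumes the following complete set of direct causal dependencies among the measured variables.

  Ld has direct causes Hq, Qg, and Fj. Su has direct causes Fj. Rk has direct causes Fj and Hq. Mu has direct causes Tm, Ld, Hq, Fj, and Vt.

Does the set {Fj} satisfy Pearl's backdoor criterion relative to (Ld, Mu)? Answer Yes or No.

No

Backdoor paths from Ld to Mu (paths whose first edge points into Ld):
  P1: Ld <- Hq -> Rk <- Fj -> Mu
  P2: Ld <- Hq -> Mu
  P3: Ld <- Fj -> Rk <- Hq -> Mu
  P4: Ld <- Fj -> Mu
Condition 1 (no descendant of Ld in the set): holds — descendants of Ld are {Mu}; none are in {Fj}.
Condition 2 (every backdoor path blocked by {Fj}):
  P1: blocked at collider Rk (neither it nor any descendant is in the conditioning set).
  P2: open — no interior node is in the conditioning set.
  P3: blocked at fork node Fj ∈ conditioning set.
  P4: blocked at fork node Fj ∈ conditioning set.
{Fj} does not satisfy the backdoor criterion.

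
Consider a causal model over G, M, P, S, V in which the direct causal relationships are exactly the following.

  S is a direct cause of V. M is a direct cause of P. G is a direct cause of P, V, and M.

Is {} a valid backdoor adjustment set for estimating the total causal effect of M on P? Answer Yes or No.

No

Backdoor paths from M to P (paths whose first edge points into M):
  P1: M <- G -> P
Condition 1 (no descendant of M in the set): holds — descendants of M are {P}; none are in {}.
Condition 2 (every backdoor path blocked by {}):
  P1: open — no interior node is in the conditioning set.
{} does not satisfy the backdoor criterion.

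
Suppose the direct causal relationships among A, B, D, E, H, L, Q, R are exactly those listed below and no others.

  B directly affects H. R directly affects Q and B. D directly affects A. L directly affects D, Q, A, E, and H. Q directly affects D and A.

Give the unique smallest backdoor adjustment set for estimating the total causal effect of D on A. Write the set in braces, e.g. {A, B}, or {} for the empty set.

{L, Q}

Variables eligible for adjustment (non-descendants of D, excluding D and A): {B, E, H, L, Q, R}.
Backdoor paths from D to A:
  P1: D <- L -> Q -> A
  P2: D <- L -> H <- B <- R -> Q -> A
  P3: D <- L -> A
  P4: D <- Q <- R -> B -> H <- L -> A
  P5: D <- Q <- L -> A
  P6: D <- Q -> A
The empty set is not sufficient: P1 (D <- L -> Q -> A) has no collider blocking it and no conditioned non-collider, so it is open.
Try {L, Q}:
  P1: blocked at fork node L ∈ conditioning set.
  P2: blocked at fork node L ∈ conditioning set.
  P3: blocked at fork node L ∈ conditioning set.
  P4: blocked at chain node Q ∈ conditioning set.
  P5: blocked at chain node Q ∈ conditioning set.
  P6: blocked at fork node Q ∈ conditioning set.
{L, Q} contains no descendant of D and blocks every backdoor path.
Every element of {L, Q} is needed (dropping L leaves P3 open; dropping Q leaves P6 open), so no proper subset is valid.
Among all size-2 subsets of the eligible variables, only {L, Q} blocks every backdoor path, so it is the unique smallest valid adjustment set.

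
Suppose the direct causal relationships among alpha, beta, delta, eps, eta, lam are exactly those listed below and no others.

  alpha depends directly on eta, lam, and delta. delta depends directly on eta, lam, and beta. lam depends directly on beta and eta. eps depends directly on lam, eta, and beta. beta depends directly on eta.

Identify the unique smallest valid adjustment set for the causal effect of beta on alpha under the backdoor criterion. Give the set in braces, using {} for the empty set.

{eta}

Variables eligible for adjustment (non-descendants of beta, excluding beta and alpha): {eta}.
Backdoor paths from beta to alpha:
  P1: beta <- eta -> lam -> delta -> alpha
  P2: beta <- eta -> lam -> alpha
  P3: beta <- eta -> eps <- lam -> delta -> alpha
  P4: beta <- eta -> eps <- lam -> alpha
  P5: beta <- eta -> delta <- lam -> alpha
  P6: beta <- eta -> delta -> alpha
  P7: beta <- eta -> alpha
The empty set is not sufficient: P1 (beta <- eta -> lam -> delta -> alpha) has no collider blocking it and no conditioned non-collider, so it is open.
Try {eta}:
  P1: blocked at fork node eta ∈ conditioning set.
  P2: blocked at fork node eta ∈ conditioning set.
  P3: blocked at fork node eta ∈ conditioning set.
  P4: blocked at fork node eta ∈ conditioning set.
  P5: blocked at fork node eta ∈ conditioning set.
  P6: blocked at fork node eta ∈ conditioning set.
  P7: blocked at fork node eta ∈ conditioning set.
{eta} contains no descendant of beta and blocks every backdoor path.
{eta} is the unique smallest valid adjustment set.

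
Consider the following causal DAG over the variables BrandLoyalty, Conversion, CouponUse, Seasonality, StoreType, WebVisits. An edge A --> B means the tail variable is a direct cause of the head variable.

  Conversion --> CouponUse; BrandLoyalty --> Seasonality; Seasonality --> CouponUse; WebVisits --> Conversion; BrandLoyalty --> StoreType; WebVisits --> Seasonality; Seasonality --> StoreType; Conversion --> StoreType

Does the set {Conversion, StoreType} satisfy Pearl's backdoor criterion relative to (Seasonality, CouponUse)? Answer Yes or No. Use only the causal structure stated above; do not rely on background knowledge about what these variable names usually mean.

Backdoor paths from Seasonality to CouponUse (paths whose first edge points into Seasonality):
  P1: Seasonality <- BrandLoyalty -> StoreType <- Conversion -> CouponUse
  P2: Seasonality <- WebVisits -> Conversion -> CouponUse
Condition 1 (no descendant of Seasonality in the set): FAILS — StoreType is a descendant of Seasonality.
Condition 2 (every backdoor path blocked by {Conversion, StoreType}):
  P1: blocked at fork node Conversion ∈ conditioning set.
  P2: blocked at chain node Conversion ∈ conditioning set.
{Conversion, StoreType} does not satisfy the backdoor criterion.

No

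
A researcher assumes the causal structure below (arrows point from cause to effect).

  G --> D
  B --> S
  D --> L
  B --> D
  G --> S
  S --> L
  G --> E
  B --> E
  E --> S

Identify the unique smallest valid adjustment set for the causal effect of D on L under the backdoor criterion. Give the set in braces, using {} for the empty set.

{S}

Variables eligible for adjustment (non-descendants of D, excluding D and L): {B, E, G, S}.
Backdoor paths from D to L:
  P1: D <- B -> E <- G -> S -> L
  P2: D <- B -> E -> S -> L
  P3: D <- B -> S -> L
  P4: D <- G -> E <- B -> S -> L
  P5: D <- G -> E -> S -> L
  P6: D <- G -> S -> L
The empty set is not sufficient: P2 (D <- B -> E -> S -> L) has no collider blocking it and no conditioned non-collider, so it is open.
Try {S}:
  P1: blocked at chain node S ∈ conditioning set.
  P2: blocked at chain node S ∈ conditioning set.
  P3: blocked at chain node S ∈ conditioning set.
  P4: blocked at chain node S ∈ conditioning set.
  P5: blocked at chain node S ∈ conditioning set.
  P6: blocked at chain node S ∈ conditioning set.
{S} contains no descendant of D and blocks every backdoor path.
No other singleton works — e.g. {B} leaves P5 open — so {S} is the unique smallest valid adjustment set.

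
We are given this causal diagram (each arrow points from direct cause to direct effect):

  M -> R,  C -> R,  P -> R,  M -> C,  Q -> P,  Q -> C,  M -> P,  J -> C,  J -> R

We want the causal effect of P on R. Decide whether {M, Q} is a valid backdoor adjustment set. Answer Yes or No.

Backdoor paths from P to R (paths whose first edge points into P):
  P1: P <- M -> C <- J -> R
  P2: P <- M -> C -> R
  P3: P <- M -> R
  P4: P <- Q -> C <- M -> R
  P5: P <- Q -> C <- J -> R
  P6: P <- Q -> C -> R
Condition 1 (no descendant of P in the set): holds — descendants of P are {R}; none are in {M, Q}.
Condition 2 (every backdoor path blocked by {M, Q}):
  P1: blocked at fork node M ∈ conditioning set.
  P2: blocked at fork node M ∈ conditioning set.
  P3: blocked at fork node M ∈ conditioning set.
  P4: blocked at fork node Q ∈ conditioning set.
  P5: blocked at fork node Q ∈ conditioning set.
  P6: blocked at fork node Q ∈ conditioning set.
{M, Q} satisfies the backdoor criterion.

Yes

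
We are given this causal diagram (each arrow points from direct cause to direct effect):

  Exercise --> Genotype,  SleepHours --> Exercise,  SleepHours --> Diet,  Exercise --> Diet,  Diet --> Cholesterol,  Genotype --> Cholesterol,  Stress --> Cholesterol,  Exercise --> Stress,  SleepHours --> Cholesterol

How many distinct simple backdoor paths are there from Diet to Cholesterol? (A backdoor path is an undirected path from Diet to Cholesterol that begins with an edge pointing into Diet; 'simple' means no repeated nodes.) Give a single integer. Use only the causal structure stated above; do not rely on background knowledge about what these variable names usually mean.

6

A backdoor path from Diet to Cholesterol is any simple undirected path whose first edge points into Diet (i.e. leaves Diet via a parent).
Parents of Diet: {Exercise, SleepHours}.
Enumerating:
  P1: Diet <- SleepHours -> Exercise -> Genotype -> Cholesterol
  P2: Diet <- SleepHours -> Exercise -> Stress -> Cholesterol
  P3: Diet <- SleepHours -> Cholesterol
  P4: Diet <- Exercise <- SleepHours -> Cholesterol
  P5: Diet <- Exercise -> Genotype -> Cholesterol
  P6: Diet <- Exercise -> Stress -> Cholesterol
That exhausts the simple backdoor paths. Count: 6.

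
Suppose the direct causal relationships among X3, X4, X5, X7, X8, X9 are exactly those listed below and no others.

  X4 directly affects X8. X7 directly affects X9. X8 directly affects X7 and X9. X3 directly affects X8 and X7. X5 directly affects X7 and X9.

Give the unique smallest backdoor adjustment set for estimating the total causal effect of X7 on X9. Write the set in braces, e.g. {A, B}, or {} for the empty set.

Variables eligible for adjustment (non-descendants of X7, excluding X7 and X9): {X3, X4, X5, X8}.
Backdoor paths from X7 to X9:
  P1: X7 <- X3 -> X8 -> X9
  P2: X7 <- X5 -> X9
  P3: X7 <- X8 -> X9
The empty set is not sufficient: P1 (X7 <- X3 -> X8 -> X9) has no collider blocking it and no conditioned non-collider, so it is open.
Try {X5, X8}:
  P1: blocked at chain node X8 ∈ conditioning set.
  P2: blocked at fork node X5 ∈ conditioning set.
  P3: blocked at fork node X8 ∈ conditioning set.
{X5, X8} contains no descendant of X7 and blocks every backdoor path.
Every element of {X5, X8} is needed (dropping X5 leaves P2 open; dropping X8 leaves P1 open), so no proper subset is valid.
Among all size-2 subsets of the eligible variables, only {X5, X8} blocks every backdoor path, so it is the unique smallest valid adjustment set.

{X5, X8}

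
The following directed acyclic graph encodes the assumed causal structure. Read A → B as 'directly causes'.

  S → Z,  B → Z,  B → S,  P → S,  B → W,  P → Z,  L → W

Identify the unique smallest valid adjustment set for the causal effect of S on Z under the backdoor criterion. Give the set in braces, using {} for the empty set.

{B, P}

Variables eligible for adjustment (non-descendants of S, excluding S and Z): {B, L, P, W}.
Backdoor paths from S to Z:
  P1: S <- B -> Z
  P2: S <- P -> Z
The empty set is not sufficient: P1 (S <- B -> Z) has no collider blocking it and no conditioned non-collider, so it is open.
Try {B, P}:
  P1: blocked at fork node B ∈ conditioning set.
  P2: blocked at fork node P ∈ conditioning set.
{B, P} contains no descendant of S and blocks every backdoor path.
Every element of {B, P} is needed (dropping B leaves P1 open; dropping P leaves P2 open), so no proper subset is valid.
Among all size-2 subsets of the eligible variables, only {B, P} blocks every backdoor path, so it is the unique smallest valid adjustment set.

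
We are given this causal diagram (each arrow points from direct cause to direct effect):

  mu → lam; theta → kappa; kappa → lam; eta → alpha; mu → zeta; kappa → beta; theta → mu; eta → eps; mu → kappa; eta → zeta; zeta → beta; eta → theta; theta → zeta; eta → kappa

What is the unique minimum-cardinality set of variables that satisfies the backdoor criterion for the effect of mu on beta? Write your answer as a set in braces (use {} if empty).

Variables eligible for adjustment (non-descendants of mu, excluding mu and beta): {alpha, eps, eta, theta}.
Backdoor paths from mu to beta:
  P1: mu <- theta <- eta -> zeta -> beta
  P2: mu <- theta <- eta -> kappa -> beta
  P3: mu <- theta -> zeta <- eta -> kappa -> beta
  P4: mu <- theta -> zeta -> beta
  P5: mu <- theta -> kappa <- eta -> zeta -> beta
  P6: mu <- theta -> kappa -> beta
The empty set is not sufficient: P1 (mu <- theta <- eta -> zeta -> beta) has no collider blocking it and no conditioned non-collider, so it is open.
Try {theta}:
  P1: blocked at chain node theta ∈ conditioning set.
  P2: blocked at chain node theta ∈ conditioning set.
  P3: blocked at fork node theta ∈ conditioning set.
  P4: blocked at fork node theta ∈ conditioning set.
  P5: blocked at fork node theta ∈ conditioning set.
  P6: blocked at fork node theta ∈ conditioning set.
{theta} contains no descendant of mu and blocks every backdoor path.
No other singleton works — e.g. {eta} leaves P4 open — so {theta} is the unique smallest valid adjustment set.

{theta}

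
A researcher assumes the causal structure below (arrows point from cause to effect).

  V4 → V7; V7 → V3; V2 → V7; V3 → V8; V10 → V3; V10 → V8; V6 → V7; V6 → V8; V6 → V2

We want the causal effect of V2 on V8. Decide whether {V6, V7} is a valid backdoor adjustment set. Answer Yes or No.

No

Backdoor paths from V2 to V8 (paths whose first edge points into V2):
  P1: V2 <- V6 -> V7 -> V3 <- V10 -> V8
  P2: V2 <- V6 -> V7 -> V3 -> V8
  P3: V2 <- V6 -> V8
Condition 1 (no descendant of V2 in the set): FAILS — V7 is a descendant of V2.
Condition 2 (every backdoor path blocked by {V6, V7}):
  P1: blocked at fork node V6 ∈ conditioning set.
  P2: blocked at fork node V6 ∈ conditioning set.
  P3: blocked at fork node V6 ∈ conditioning set.
{V6, V7} does not satisfy the backdoor criterion.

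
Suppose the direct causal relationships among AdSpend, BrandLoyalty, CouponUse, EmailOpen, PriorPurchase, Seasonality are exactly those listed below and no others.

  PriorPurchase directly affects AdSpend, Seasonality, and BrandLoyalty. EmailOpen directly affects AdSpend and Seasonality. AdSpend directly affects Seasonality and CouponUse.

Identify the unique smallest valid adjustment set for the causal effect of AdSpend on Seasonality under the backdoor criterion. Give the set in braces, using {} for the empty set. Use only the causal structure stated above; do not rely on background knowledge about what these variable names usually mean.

Variables eligible for adjustment (non-descendants of AdSpend, excluding AdSpend and Seasonality): {BrandLoyalty, EmailOpen, PriorPurchase}.
Backdoor paths from AdSpend to Seasonality:
  P1: AdSpend <- EmailOpen -> Seasonality
  P2: AdSpend <- PriorPurchase -> Seasonality
The empty set is not sufficient: P1 (AdSpend <- EmailOpen -> Seasonality) has no collider blocking it and no conditioned non-collider, so it is open.
Try {EmailOpen, PriorPurchase}:
  P1: blocked at fork node EmailOpen ∈ conditioning set.
  P2: blocked at fork node PriorPurchase ∈ conditioning set.
{EmailOpen, PriorPurchase} contains no descendant of AdSpend and blocks every backdoor path.
Every element of {EmailOpen, PriorPurchase} is needed (dropping EmailOpen leaves P1 open; dropping PriorPurchase leaves P2 open), so no proper subset is valid.
Among all size-2 subsets of the eligible variables, only {EmailOpen, PriorPurchase} blocks every backdoor path, so it is the unique smallest valid adjustment set.

{EmailOpen, PriorPurchase}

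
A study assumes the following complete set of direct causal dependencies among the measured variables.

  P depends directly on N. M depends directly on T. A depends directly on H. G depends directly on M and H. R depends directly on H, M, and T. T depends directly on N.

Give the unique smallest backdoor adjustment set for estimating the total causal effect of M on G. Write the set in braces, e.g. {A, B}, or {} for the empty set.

Variables eligible for adjustment (non-descendants of M, excluding M and G): {A, H, N, P, T}.
Backdoor paths from M to G:
  P1: M <- T -> R <- H -> G
Each backdoor path contains an unconditioned collider, so every path is already blocked with the empty conditioning set:
  P1: blocked at collider R (neither it nor any descendant is in the conditioning set).
The empty set is therefore the unique smallest valid set.

{}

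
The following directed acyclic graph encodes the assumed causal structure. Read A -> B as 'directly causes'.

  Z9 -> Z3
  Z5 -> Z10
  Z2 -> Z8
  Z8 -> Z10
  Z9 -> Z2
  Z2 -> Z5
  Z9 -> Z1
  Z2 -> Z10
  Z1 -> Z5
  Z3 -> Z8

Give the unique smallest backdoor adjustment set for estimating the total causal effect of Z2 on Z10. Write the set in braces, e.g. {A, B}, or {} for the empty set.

Variables eligible for adjustment (non-descendants of Z2, excluding Z2 and Z10): {Z1, Z3, Z9}.
Backdoor paths from Z2 to Z10:
  P1: Z2 <- Z9 -> Z1 -> Z5 -> Z10
  P2: Z2 <- Z9 -> Z3 -> Z8 -> Z10
The empty set is not sufficient: P1 (Z2 <- Z9 -> Z1 -> Z5 -> Z10) has no collider blocking it and no conditioned non-collider, so it is open.
Try {Z9}:
  P1: blocked at fork node Z9 ∈ conditioning set.
  P2: blocked at fork node Z9 ∈ conditioning set.
{Z9} contains no descendant of Z2 and blocks every backdoor path.
No other singleton works — e.g. {Z1} leaves P2 open — so {Z9} is the unique smallest valid adjustment set.

{Z9}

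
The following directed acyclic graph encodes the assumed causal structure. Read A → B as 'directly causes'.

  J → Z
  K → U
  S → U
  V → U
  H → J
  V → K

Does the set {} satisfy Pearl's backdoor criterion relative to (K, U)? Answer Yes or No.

Backdoor paths from K to U (paths whose first edge points into K):
  P1: K <- V -> U
Condition 1 (no descendant of K in the set): holds — descendants of K are {U}; none are in {}.
Condition 2 (every backdoor path blocked by {}):
  P1: open — no interior node is in the conditioning set.
{} does not satisfy the backdoor criterion.

No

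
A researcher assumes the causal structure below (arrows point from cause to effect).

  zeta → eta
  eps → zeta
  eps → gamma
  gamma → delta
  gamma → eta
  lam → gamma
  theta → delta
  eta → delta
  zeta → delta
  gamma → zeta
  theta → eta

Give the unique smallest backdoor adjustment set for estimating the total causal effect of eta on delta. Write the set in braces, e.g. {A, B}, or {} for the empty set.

Variables eligible for adjustment (non-descendants of eta, excluding eta and delta): {eps, gamma, lam, theta, zeta}.
Backdoor paths from eta to delta:
  P1: eta <- theta -> delta
  P2: eta <- gamma <- eps -> zeta -> delta
  P3: eta <- gamma -> zeta -> delta
  P4: eta <- gamma -> delta
  P5: eta <- zeta <- eps -> gamma -> delta
  P6: eta <- zeta <- gamma -> delta
  P7: eta <- zeta -> delta
The empty set is not sufficient: P1 (eta <- theta -> delta) has no collider blocking it and no conditioned non-collider, so it is open.
Try {gamma, theta, zeta}:
  P1: blocked at fork node theta ∈ conditioning set.
  P2: blocked at chain node gamma ∈ conditioning set.
  P3: blocked at fork node gamma ∈ conditioning set.
  P4: blocked at fork node gamma ∈ conditioning set.
  P5: blocked at chain node zeta ∈ conditioning set.
  P6: blocked at chain node zeta ∈ conditioning set.
  P7: blocked at fork node zeta ∈ conditioning set.
{gamma, theta, zeta} contains no descendant of eta and blocks every backdoor path.
Every element of {gamma, theta, zeta} is needed (dropping gamma leaves P4 open; dropping theta leaves P1 open; dropping zeta leaves P7 open), so no proper subset is valid.
Among all size-3 subsets of the eligible variables, only {gamma, theta, zeta} blocks every backdoor path, so it is the unique smallest valid adjustment set.

{gamma, theta, zeta}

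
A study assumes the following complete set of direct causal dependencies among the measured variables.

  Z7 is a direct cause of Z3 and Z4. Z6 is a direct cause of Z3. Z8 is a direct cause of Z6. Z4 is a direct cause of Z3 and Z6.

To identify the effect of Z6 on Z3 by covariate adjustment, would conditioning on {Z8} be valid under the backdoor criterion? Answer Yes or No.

No

Backdoor paths from Z6 to Z3 (paths whose first edge points into Z6):
  P1: Z6 <- Z4 <- Z7 -> Z3
  P2: Z6 <- Z4 -> Z3
Condition 1 (no descendant of Z6 in the set): holds — descendants of Z6 are {Z3}; none are in {Z8}.
Condition 2 (every backdoor path blocked by {Z8}):
  P1: open — no interior node is in the conditioning set.
  P2: open — no interior node is in the conditioning set.
{Z8} does not satisfy the backdoor criterion.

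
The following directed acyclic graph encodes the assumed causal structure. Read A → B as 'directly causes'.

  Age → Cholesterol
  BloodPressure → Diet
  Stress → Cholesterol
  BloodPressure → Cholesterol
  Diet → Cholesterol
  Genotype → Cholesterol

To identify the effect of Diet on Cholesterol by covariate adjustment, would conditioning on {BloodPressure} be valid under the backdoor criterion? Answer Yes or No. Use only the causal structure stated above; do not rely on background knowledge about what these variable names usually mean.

Yes

Backdoor paths from Diet to Cholesterol (paths whose first edge points into Diet):
  P1: Diet <- BloodPressure -> Cholesterol
Condition 1 (no descendant of Diet in the set): holds — descendants of Diet are {Cholesterol}; none are in {BloodPressure}.
Condition 2 (every backdoor path blocked by {BloodPressure}):
  P1: blocked at fork node BloodPressure ∈ conditioning set.
{BloodPressure} satisfies the backdoor criterion.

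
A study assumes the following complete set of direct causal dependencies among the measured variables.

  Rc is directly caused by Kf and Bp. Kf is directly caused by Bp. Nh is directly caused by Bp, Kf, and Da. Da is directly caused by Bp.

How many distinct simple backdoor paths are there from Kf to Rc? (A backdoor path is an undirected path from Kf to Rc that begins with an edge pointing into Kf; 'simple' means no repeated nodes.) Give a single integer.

1

A backdoor path from Kf to Rc is any simple undirected path whose first edge points into Kf (i.e. leaves Kf via a parent).
Parents of Kf: {Bp}.
Enumerating:
  P1: Kf <- Bp -> Rc
That exhausts the simple backdoor paths. Count: 1.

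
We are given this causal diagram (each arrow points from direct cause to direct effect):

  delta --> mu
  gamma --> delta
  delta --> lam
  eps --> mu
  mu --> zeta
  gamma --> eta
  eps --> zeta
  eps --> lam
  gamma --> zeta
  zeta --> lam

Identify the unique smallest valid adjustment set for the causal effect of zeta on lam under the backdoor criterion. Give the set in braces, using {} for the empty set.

Variables eligible for adjustment (non-descendants of zeta, excluding zeta and lam): {delta, eps, eta, gamma, mu}.
Backdoor paths from zeta to lam:
  P1: zeta <- eps -> mu <- delta -> lam
  P2: zeta <- eps -> lam
  P3: zeta <- gamma -> delta -> mu <- eps -> lam
  P4: zeta <- gamma -> delta -> lam
  P5: zeta <- mu <- eps -> lam
  P6: zeta <- mu <- delta -> lam
The empty set is not sufficient: P2 (zeta <- eps -> lam) has no collider blocking it and no conditioned non-collider, so it is open.
Try {delta, eps}:
  P1: blocked at fork node eps ∈ conditioning set.
  P2: blocked at fork node eps ∈ conditioning set.
  P3: blocked at chain node delta ∈ conditioning set.
  P4: blocked at chain node delta ∈ conditioning set.
  P5: blocked at fork node eps ∈ conditioning set.
  P6: blocked at fork node delta ∈ conditioning set.
{delta, eps} contains no descendant of zeta and blocks every backdoor path.
Every element of {delta, eps} is needed (dropping delta leaves P4 open; dropping eps leaves P2 open), so no proper subset is valid.
Among all size-2 subsets of the eligible variables, only {delta, eps} blocks every backdoor path, so it is the unique smallest valid adjustment set.

{delta, eps}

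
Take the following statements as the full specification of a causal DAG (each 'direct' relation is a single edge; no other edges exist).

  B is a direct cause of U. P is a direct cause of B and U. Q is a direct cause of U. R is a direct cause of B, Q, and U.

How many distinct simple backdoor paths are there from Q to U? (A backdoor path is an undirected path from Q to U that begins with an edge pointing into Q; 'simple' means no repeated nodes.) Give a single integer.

3

A backdoor path from Q to U is any simple undirected path whose first edge points into Q (i.e. leaves Q via a parent).
Parents of Q: {R}.
Enumerating:
  P1: Q <- R -> B <- P -> U
  P2: Q <- R -> B -> U
  P3: Q <- R -> U
That exhausts the simple backdoor paths. Count: 3.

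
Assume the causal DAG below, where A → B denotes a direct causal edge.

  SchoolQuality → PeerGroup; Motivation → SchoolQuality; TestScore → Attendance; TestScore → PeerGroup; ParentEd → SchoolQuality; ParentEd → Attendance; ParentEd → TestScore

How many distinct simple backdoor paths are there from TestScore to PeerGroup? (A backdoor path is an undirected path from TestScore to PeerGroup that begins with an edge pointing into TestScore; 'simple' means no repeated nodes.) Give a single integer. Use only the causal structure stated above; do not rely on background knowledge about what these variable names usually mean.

1

A backdoor path from TestScore to PeerGroup is any simple undirected path whose first edge points into TestScore (i.e. leaves TestScore via a parent).
Parents of TestScore: {ParentEd}.
Enumerating:
  P1: TestScore <- ParentEd -> SchoolQuality -> PeerGroup
That exhausts the simple backdoor paths. Count: 1.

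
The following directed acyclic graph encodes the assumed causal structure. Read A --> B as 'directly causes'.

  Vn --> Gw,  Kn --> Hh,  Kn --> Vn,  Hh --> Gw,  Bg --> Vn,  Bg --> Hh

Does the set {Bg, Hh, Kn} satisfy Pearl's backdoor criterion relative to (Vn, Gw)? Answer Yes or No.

Backdoor paths from Vn to Gw (paths whose first edge points into Vn):
  P1: Vn <- Kn -> Hh -> Gw
  P2: Vn <- Bg -> Hh -> Gw
Condition 1 (no descendant of Vn in the set): holds — descendants of Vn are {Gw}; none are in {Bg, Hh, Kn}.
Condition 2 (every backdoor path blocked by {Bg, Hh, Kn}):
  P1: blocked at fork node Kn ∈ conditioning set.
  P2: blocked at fork node Bg ∈ conditioning set.
{Bg, Hh, Kn} satisfies the backdoor criterion.

Yes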